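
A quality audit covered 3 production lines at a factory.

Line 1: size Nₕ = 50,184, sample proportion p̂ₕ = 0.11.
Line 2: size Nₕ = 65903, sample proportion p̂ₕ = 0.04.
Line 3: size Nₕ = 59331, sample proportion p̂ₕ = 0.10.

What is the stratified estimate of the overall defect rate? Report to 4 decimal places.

0.0803

N = 50184 + 65903 + 59331 = 175418.
Overall proportion = Σ (Nₕ/N)·p̂ₕ.
Σ Nₕp̂ₕ = 5520.24 + 2636.12 + 5933.1 = 14089.46.
14089.46 / 175418 = 0.080319... → 0.0803.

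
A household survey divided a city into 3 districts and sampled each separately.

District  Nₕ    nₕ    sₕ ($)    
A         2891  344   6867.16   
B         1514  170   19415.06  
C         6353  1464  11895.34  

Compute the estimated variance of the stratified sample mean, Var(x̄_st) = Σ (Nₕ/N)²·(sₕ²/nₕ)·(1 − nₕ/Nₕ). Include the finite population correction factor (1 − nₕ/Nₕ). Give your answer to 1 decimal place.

73645.0

N = 10758; Wₕ = Nₕ/N.
district A: (2891/10758)²·6867.16²/344·(1 − 344/2891) = 8721.8748
district B: (1514/10758)²·19415.06²/170·(1 − 170/1514) = 38984.3787
district C: (6353/10758)²·11895.34²/1464·(1 − 1464/6353) = 25938.7149
Sum = 73644.9683 → 73645.0.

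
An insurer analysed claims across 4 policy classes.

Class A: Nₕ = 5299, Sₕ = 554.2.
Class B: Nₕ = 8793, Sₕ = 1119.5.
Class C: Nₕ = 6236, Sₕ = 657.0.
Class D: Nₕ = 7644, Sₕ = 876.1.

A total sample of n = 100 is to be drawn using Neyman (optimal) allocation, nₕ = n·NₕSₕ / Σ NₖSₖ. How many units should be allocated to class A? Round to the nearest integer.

Σ NₕSₕ = 5299·554.2 + 8793·1119.5 + 6236·657.0 + 7644·876.1 = 23574429.7.
Share for A: 2936705.8/23574429.7 = 0.12457.
n_A = 100 × 0.12457 = 12.457... → 12.

12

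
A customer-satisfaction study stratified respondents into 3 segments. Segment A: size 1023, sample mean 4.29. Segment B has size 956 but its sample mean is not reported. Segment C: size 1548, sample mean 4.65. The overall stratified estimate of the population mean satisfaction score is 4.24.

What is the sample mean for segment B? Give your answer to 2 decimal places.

N = 1023 + 956 + 1548 = 3527.
Overall total = μ·N = 4.24·3527 = 14954.48.
Subtract the known strata: 1023·4.29 + 1548·4.65 = 11586.87.
Remaining total for segment B: 14954.48 − 11586.87 = 3367.61.
Divide by its size: 3367.61 / 956 = 3.5226... → 3.52.

3.52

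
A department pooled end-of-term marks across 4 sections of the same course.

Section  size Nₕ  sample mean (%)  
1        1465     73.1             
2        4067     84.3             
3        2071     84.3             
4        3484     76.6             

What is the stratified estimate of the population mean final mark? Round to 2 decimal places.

80.40

x̄_st = (Σ Nₕx̄ₕ) / (Σ Nₕ) = (1465·73.1 + 4067·84.3 + 2071·84.3 + 3484·76.6) / 11087
= 891399.3 / 11087 = 80.4004... → 80.40.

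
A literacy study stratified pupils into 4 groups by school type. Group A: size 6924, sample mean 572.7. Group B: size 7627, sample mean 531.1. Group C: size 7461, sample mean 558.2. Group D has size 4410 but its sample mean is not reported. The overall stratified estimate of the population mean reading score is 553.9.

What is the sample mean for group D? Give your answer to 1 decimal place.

Σ Nₕx̄ₕ = N·μ, so 4410·x̄_D = 26422·553.9 − (6924·572.7 + 7627·531.1 + 7461·558.2).
= 14635145.8 − 12180804.7 = 2454341.1.
x̄_D = 2454341.1 / 4410 = 556.540... → 556.5.

556.5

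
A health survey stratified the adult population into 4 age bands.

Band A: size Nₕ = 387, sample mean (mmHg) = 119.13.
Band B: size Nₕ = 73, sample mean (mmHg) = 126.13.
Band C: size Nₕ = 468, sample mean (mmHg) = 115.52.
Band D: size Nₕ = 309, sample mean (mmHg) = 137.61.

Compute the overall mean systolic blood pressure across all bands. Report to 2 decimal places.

x̄_st = (Σ Nₕx̄ₕ) / (Σ Nₕ) = (387·119.13 + 73·126.13 + 468·115.52 + 309·137.61) / 1237
= 151895.65 / 1237 = 122.7936... → 122.79.

122.79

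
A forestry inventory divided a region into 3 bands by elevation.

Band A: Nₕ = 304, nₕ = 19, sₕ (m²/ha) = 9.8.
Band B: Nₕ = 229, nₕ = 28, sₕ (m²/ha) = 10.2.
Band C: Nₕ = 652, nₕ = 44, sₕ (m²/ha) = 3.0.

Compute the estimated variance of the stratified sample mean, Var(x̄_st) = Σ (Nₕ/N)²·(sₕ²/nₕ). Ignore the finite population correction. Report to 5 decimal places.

0.53335

N = 1185; Wₕ = Nₕ/N.
band A: (304/1185)²·9.8²/19 = 0.33266646
band B: (229/1185)²·10.2²/28 = 0.13876393
band C: (652/1185)²·3.0²/44 = 0.06192248
Sum = 0.53335286 → 0.53335.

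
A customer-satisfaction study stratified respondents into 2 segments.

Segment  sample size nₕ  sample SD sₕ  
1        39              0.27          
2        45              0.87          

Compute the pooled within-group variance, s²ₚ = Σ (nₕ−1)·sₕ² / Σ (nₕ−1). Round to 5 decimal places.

0.43992

Degrees of freedom: 38 + 44 = 82.
Σ(nₕ−1)sₕ² = 38·0.0729 + 44·0.7569 = 36.0738.
s²ₚ = 36.0738 / 82 = 0.4399244... → 0.43992.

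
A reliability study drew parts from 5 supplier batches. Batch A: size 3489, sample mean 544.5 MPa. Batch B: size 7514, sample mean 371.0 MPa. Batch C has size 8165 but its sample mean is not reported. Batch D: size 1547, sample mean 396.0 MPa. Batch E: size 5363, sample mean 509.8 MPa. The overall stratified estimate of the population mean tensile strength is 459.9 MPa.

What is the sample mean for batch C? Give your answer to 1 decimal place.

N = 3489 + 7514 + 8165 + 1547 + 5363 = 26078.
Overall total = μ·N = 459.9·26078 = 11993272.2.
Subtract the known strata: 3489·544.5 + 7514·371.0 + 1547·396.0 + 5363·509.8 = 8034123.9.
Remaining total for batch C: 11993272.2 − 8034123.9 = 3959148.3.
Divide by its size: 3959148.3 / 8165 = 484.893... → 484.9.

484.9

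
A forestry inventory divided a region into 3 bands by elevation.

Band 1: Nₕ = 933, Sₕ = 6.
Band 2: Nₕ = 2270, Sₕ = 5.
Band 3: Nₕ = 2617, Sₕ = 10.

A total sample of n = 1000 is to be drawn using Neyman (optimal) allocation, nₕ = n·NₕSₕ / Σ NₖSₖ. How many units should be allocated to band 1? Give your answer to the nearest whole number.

130

Σ NₕSₕ = 933·6 + 2270·5 + 2617·10 = 43118.
Share for 1: 5598/43118 = 0.12983.
n_1 = 1000 × 0.12983 = 129.830... → 130.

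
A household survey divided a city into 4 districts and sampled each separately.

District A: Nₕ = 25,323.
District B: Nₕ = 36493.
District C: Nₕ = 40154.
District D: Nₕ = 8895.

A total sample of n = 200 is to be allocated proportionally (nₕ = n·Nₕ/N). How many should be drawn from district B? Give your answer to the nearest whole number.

66

Share of district B = 36493/110865 = 0.32917.
Allocate 200 × 0.32917 = 65.833... → 66.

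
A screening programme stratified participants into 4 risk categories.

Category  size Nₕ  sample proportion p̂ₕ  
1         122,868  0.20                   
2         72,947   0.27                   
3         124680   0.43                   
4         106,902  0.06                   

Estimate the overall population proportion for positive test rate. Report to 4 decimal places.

N = 122868 + 72947 + 124680 + 106902 = 427397.
Overall proportion = Σ (Nₕ/N)·p̂ₕ.
Σ Nₕp̂ₕ = 24573.6 + 19695.69 + 53612.4 + 6414.12 = 104295.81.
104295.81 / 427397 = 0.244026... → 0.2440.

0.2440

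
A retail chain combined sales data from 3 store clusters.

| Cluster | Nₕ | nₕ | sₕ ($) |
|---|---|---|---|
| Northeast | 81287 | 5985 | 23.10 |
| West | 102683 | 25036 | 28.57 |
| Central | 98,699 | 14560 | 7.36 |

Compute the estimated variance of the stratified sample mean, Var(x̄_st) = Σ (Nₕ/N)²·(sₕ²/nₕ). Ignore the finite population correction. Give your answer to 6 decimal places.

N = 282669. Term for each stratum: Wₕ²sₕ²/nₕ.
Var(x̄_st) = 0.007373024 + 0.004302256 + 0.000453590 = 0.012128870 → 0.012129.

0.012129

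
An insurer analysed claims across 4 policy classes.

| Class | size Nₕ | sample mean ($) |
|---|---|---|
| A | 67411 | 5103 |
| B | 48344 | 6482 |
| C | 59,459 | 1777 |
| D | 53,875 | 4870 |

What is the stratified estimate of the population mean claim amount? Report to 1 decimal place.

4476.0

N = 67411 + 48344 + 59459 + 53875 = 229089.
Weight each subgroup mean by Nₕ/N and sum.
Σ Nₕx̄ₕ = 67411·5103 + 48344·6482 + 59459·1777 + 53875·4870 = 343998333 + 313365808 + 105658643 + 262371250 = 1025394034.
Divide by N: 1025394034 / 229089 = 4475.964... → 4476.0.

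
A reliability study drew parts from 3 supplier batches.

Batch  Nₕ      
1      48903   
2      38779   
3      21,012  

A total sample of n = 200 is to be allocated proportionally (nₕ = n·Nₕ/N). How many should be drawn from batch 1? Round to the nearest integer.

90

Share of batch 1 = 48903/108694 = 0.44991.
Allocate 200 × 0.44991 = 89.983... → 90.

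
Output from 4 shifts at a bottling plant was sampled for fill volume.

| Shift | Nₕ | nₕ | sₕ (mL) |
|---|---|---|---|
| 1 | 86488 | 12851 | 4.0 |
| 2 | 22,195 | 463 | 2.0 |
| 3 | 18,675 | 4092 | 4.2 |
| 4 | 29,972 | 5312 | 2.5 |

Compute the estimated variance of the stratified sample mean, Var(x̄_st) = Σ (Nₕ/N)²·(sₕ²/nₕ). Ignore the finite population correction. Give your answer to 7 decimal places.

N = 157330; Wₕ = Nₕ/N.
shift 1: (86488/157330)²·4.0²/12851 = 0.0003762458
shift 2: (22195/157330)²·2.0²/463 = 0.0001719358
shift 3: (18675/157330)²·4.2²/4092 = 0.0000607381
shift 4: (29972/157330)²·2.5²/5312 = 0.0000427002
Sum = 0.0006516199 → 0.0006516.

0.0006516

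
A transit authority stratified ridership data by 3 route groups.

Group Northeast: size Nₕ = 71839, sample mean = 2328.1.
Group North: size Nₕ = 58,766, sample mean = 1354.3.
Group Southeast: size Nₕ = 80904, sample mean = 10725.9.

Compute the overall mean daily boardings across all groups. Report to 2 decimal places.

5269.77

N = 211509; weights Wₕ = Nₕ/N = (0.3396, 0.2778, 0.3825).
x̄_st = Σ Wₕ·x̄ₕ = 0.3396·2328.1 + 0.2778·1354.3 + 0.3825·10725.9 ≈ 5269.7681...
→ 5269.77.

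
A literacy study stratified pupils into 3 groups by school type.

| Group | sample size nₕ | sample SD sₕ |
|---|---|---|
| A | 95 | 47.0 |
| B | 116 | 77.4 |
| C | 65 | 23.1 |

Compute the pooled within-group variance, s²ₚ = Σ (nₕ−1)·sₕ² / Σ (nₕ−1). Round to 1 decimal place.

Degrees of freedom: 94 + 115 + 64 = 273.
Σ(nₕ−1)sₕ² = 94·2209 + 115·5990.76 + 64·533.61 = 930734.44.
s²ₚ = 930734.44 / 273 = 3409.284... → 3409.3.

3409.3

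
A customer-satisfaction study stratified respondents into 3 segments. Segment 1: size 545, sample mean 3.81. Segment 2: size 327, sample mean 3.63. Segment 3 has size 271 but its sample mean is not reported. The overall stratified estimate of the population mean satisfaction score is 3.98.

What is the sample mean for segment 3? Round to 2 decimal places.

4.74

N = 545 + 327 + 271 = 1143.
Overall total = μ·N = 3.98·1143 = 4549.14.
Subtract the known strata: 545·3.81 + 327·3.63 = 3263.46.
Remaining total for segment 3: 4549.14 − 3263.46 = 1285.68.
Divide by its size: 1285.68 / 271 = 4.7442... → 4.74.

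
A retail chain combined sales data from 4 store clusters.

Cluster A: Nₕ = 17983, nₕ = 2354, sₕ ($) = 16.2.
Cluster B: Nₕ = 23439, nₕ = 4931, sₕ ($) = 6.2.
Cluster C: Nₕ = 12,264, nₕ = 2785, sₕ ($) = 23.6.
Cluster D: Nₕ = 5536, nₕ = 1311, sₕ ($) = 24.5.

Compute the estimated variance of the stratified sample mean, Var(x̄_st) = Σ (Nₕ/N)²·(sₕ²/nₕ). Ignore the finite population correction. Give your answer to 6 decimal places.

N = 59222; Wₕ = Nₕ/N.
cluster A: (17983/59222)²·16.2²/2354 = 0.010279730
cluster B: (23439/59222)²·6.2²/4931 = 0.001221126
cluster C: (12264/59222)²·23.6²/2785 = 0.008576240
cluster D: (5536/59222)²·24.5²/1311 = 0.004000880
Sum = 0.024077976 → 0.024078.

0.024078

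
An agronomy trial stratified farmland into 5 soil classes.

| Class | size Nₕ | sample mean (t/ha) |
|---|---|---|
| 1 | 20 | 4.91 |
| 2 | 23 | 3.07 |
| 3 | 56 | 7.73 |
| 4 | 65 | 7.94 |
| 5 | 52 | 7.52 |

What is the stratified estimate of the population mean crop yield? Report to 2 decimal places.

N = 20 + 23 + 56 + 65 + 52 = 216.
The stratified mean weights each stratum mean by its population share Nₕ/N.
Σ Nₕx̄ₕ = 20·4.91 + 23·3.07 + 56·7.73 + 65·7.94 + 52·7.52 = 98.2 + 70.61 + 432.88 + 516.1 + 391.04 = 1508.83.
Divide by N: 1508.83 / 216 = 6.9853... → 6.99.

6.99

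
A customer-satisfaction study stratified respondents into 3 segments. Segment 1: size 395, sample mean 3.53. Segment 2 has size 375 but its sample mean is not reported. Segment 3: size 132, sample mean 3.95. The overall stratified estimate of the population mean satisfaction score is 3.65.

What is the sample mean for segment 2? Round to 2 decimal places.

3.67

N = 395 + 375 + 132 = 902.
Overall total = μ·N = 3.65·902 = 3292.3.
Subtract the known strata: 395·3.53 + 132·3.95 = 1915.75.
Remaining total for segment 2: 3292.3 − 1915.75 = 1376.55.
Divide by its size: 1376.55 / 375 = 3.6708 → 3.67.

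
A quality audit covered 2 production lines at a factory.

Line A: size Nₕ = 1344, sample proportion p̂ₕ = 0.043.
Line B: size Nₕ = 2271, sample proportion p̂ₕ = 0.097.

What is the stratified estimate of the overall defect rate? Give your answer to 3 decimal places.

N = 1344 + 2271 = 3615.
Overall proportion = Σ (Nₕ/N)·p̂ₕ.
Σ Nₕp̂ₕ = 57.792 + 220.287 = 278.079.
278.079 / 3615 = 0.07692... → 0.077.

0.077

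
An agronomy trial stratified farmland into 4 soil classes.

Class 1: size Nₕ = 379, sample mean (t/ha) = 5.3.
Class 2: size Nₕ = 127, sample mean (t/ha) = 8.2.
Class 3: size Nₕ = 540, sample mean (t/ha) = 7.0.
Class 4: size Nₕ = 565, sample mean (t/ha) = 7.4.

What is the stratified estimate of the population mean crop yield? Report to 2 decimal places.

6.83

x̄_st = (Σ Nₕx̄ₕ) / (Σ Nₕ) = (379·5.3 + 127·8.2 + 540·7.0 + 565·7.4) / 1611
= 11011.1 / 1611 = 6.8349... → 6.83.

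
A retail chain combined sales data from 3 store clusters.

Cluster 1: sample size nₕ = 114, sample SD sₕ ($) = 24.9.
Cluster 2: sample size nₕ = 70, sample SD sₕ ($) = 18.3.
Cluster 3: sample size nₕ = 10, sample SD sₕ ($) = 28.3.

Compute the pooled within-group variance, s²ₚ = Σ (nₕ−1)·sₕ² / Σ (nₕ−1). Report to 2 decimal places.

525.53

Degrees of freedom: 113 + 69 + 9 = 191.
Σ(nₕ−1)sₕ² = 113·620.01 + 69·334.89 + 9·800.89 = 100376.55.
s²ₚ = 100376.55 / 191 = 525.5317... → 525.53.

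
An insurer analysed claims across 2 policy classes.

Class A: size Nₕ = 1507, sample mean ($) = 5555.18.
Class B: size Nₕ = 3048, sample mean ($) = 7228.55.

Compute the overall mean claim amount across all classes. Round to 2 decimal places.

6674.92

x̄_st = (Σ Nₕx̄ₕ) / (Σ Nₕ) = (1507·5555.18 + 3048·7228.55) / 4555
= 30404276.66 / 4555 = 6674.9235... → 6674.92.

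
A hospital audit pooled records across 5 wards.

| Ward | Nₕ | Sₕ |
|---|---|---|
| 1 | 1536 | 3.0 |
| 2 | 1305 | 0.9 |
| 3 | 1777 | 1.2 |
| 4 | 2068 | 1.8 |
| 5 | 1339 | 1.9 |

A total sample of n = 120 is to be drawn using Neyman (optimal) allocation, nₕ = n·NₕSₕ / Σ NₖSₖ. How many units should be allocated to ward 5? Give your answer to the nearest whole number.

Σ NₕSₕ = 1536·3.0 + 1305·0.9 + 1777·1.2 + 2068·1.8 + 1339·1.9 = 14181.4.
Share for 5: 2544.1/14181.4 = 0.17940.
n_5 = 120 × 0.17940 = 21.528... → 22.

22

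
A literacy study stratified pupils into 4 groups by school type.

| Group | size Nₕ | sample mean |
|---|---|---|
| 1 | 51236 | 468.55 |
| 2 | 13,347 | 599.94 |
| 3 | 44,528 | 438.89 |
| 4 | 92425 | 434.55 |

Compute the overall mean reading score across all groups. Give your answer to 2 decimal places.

455.11

x̄_st = (Σ Nₕx̄ₕ) / (Σ Nₕ) = (51236·468.55 + 13347·599.94 + 44528·438.89 + 92425·434.55) / 201536
= 91720204.65 / 201536 = 455.1058... → 455.11.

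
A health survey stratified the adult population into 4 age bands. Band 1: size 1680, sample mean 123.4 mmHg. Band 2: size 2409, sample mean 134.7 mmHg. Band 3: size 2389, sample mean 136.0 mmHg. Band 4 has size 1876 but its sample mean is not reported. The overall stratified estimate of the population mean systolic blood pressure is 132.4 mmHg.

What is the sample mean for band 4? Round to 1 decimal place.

N = 1680 + 2409 + 2389 + 1876 = 8354.
Overall total = μ·N = 132.4·8354 = 1106069.6.
Subtract the known strata: 1680·123.4 + 2409·134.7 + 2389·136.0 = 856708.3.
Remaining total for band 4: 1106069.6 − 856708.3 = 249361.3.
Divide by its size: 249361.3 / 1876 = 132.922... → 132.9.

132.9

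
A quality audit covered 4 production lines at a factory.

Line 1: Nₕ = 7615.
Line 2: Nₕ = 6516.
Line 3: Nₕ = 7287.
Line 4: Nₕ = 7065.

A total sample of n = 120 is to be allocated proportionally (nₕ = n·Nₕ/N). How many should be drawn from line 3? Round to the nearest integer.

31

Share of line 3 = 7287/28483 = 0.25584.
Allocate 120 × 0.25584 = 30.700... → 31.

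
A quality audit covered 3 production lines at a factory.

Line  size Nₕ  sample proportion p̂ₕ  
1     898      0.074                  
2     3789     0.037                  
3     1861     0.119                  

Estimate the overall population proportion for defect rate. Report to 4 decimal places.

0.0654

N = 898 + 3789 + 1861 = 6548.
Overall proportion = Σ (Nₕ/N)·p̂ₕ.
Σ Nₕp̂ₕ = 66.452 + 140.193 + 221.459 = 428.104.
428.104 / 6548 = 0.065379... → 0.0654.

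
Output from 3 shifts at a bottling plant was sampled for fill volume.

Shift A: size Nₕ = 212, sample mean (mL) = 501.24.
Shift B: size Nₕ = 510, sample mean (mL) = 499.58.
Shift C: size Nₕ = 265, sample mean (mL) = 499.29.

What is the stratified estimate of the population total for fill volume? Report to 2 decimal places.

493360.53

Population total = Σ Nₕ·x̄ₕ (each stratum's size times its mean).
212·501.24 + 510·499.58 + 265·499.29 = 106262.88 + 254785.8 + 132311.85 = 493360.53.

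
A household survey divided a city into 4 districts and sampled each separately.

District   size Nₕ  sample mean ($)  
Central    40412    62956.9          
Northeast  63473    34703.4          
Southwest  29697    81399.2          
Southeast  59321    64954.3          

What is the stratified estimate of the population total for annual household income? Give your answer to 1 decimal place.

11017409223.7

Estimate total by summing Nₕ·x̄ₕ over strata.
40412·62956.9 + 63473·34703.4 + 29697·81399.2 + 59321·64954.3 = 2544214242.8 + 2202728908.2 + 2417312042.4 + 3853154030.3 = 11017409223.7.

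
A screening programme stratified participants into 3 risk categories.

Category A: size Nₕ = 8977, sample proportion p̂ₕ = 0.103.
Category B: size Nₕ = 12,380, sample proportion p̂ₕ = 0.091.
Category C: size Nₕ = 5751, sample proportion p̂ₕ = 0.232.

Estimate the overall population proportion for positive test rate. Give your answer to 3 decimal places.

0.125

N = 8977 + 12380 + 5751 = 27108.
Overall proportion = Σ (Nₕ/N)·p̂ₕ.
Σ Nₕp̂ₕ = 924.631 + 1126.58 + 1334.232 = 3385.443.
3385.443 / 27108 = 0.12489... → 0.125.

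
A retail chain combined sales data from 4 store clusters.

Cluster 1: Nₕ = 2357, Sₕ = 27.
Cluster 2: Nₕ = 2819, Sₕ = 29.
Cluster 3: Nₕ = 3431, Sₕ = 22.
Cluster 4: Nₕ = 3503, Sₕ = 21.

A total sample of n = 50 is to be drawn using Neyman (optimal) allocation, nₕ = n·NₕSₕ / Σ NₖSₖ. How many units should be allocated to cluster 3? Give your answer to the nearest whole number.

13

1: NₕSₕ = 2357·27 = 63639
2: NₕSₕ = 2819·29 = 81751
3: NₕSₕ = 3431·22 = 75482
4: NₕSₕ = 3503·21 = 73563
Σ NₕSₕ = 294435.
n_3 = 50·75482/294435 = 12.818... → 13.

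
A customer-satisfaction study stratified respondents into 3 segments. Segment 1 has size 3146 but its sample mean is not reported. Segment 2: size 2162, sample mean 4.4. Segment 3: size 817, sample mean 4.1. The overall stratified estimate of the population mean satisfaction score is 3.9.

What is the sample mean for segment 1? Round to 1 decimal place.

N = 3146 + 2162 + 817 = 6125.
Overall total = μ·N = 3.9·6125 = 23887.5.
Subtract the known strata: 2162·4.4 + 817·4.1 = 12862.5.
Remaining total for segment 1: 23887.5 − 12862.5 = 11025.
Divide by its size: 11025 / 3146 = 3.504... → 3.5.

3.5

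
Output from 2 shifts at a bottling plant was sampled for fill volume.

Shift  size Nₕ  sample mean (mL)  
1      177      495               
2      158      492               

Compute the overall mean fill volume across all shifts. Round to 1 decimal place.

N = 335; weights Wₕ = Nₕ/N = (0.5284, 0.4716).
x̄_st = Σ Wₕ·x̄ₕ = 0.5284·495 + 0.4716·492 ≈ 493.585...
→ 493.6.

493.6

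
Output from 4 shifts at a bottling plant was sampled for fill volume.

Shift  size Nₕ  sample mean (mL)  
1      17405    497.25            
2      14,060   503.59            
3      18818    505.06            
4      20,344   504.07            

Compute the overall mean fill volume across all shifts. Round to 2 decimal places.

502.56

x̄_st = (Σ Nₕx̄ₕ) / (Σ Nₕ) = (17405·497.25 + 14060·503.59 + 18818·505.06 + 20344·504.07) / 70627
= 35494130.81 / 70627 = 502.5575... → 502.56.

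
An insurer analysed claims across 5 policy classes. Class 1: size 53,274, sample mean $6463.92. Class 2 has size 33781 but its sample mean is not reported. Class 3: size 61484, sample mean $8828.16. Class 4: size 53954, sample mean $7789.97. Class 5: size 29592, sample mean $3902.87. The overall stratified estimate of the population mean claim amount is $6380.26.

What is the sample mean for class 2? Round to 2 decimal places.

Σ Nₕx̄ₕ = N·μ, so 33781·x̄_2 = 232085·6380.26 − (53274·6463.92 + 61484·8828.16 + 53954·7789.97 + 29592·3902.87).
= 1480762642.1 − 1422943233.94 = 57819408.16.
x̄_2 = 57819408.16 / 33781 = 1711.5955... → 1711.60.

1711.60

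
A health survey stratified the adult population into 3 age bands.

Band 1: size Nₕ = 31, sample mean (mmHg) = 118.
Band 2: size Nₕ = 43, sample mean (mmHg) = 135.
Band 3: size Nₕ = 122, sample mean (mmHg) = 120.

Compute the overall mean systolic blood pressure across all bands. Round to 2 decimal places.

122.97

x̄_st = (Σ Nₕx̄ₕ) / (Σ Nₕ) = (31·118 + 43·135 + 122·120) / 196
= 24103 / 196 = 122.9745... → 122.97.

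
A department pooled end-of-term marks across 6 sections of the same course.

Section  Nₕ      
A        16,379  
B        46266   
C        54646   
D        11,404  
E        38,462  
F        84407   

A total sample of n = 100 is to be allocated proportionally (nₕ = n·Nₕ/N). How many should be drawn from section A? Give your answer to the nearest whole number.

N = 16379 + 46266 + 54646 + 11404 + 38462 + 84407 = 251564.
n_A = 100·16379/251564 = 6.511... → 7.

7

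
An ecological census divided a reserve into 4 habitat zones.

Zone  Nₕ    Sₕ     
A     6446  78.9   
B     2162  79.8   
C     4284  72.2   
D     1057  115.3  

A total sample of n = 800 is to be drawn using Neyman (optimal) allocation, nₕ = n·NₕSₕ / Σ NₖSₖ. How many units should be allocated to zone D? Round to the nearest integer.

A: NₕSₕ = 6446·78.9 = 508589.4
B: NₕSₕ = 2162·79.8 = 172527.6
C: NₕSₕ = 4284·72.2 = 309304.8
D: NₕSₕ = 1057·115.3 = 121872.1
Σ NₕSₕ = 1112293.9.
n_D = 800·121872.1/1112293.9 = 87.655... → 88.

88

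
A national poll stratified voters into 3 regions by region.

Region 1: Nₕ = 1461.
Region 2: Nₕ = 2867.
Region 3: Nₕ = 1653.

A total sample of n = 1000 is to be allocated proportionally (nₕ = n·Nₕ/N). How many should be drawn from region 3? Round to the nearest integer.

N = 1461 + 2867 + 1653 = 5981.
n_3 = 1000·1653/5981 = 276.375... → 276.

276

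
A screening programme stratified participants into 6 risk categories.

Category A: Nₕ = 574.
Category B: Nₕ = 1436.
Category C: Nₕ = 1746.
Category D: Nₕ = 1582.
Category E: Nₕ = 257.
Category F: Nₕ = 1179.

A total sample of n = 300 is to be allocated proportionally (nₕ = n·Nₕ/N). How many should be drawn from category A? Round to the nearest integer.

25

Share of category A = 574/6774 = 0.08474.
Allocate 300 × 0.08474 = 25.421... → 25.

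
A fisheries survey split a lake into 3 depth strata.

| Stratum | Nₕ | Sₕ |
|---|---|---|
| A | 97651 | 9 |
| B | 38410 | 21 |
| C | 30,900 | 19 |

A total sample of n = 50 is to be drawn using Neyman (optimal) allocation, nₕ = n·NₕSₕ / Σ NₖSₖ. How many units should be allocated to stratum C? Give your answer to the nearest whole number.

13

A: NₕSₕ = 97651·9 = 878859
B: NₕSₕ = 38410·21 = 806610
C: NₕSₕ = 30900·19 = 587100
Σ NₕSₕ = 2272569.
n_C = 50·587100/2272569 = 12.917... → 13.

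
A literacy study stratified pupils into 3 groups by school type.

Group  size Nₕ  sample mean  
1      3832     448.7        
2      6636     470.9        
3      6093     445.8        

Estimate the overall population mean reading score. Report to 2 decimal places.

x̄_st = (Σ Nₕx̄ₕ) / (Σ Nₕ) = (3832·448.7 + 6636·470.9 + 6093·445.8) / 16561
= 7560570.2 / 16561 = 456.5286... → 456.53.

456.53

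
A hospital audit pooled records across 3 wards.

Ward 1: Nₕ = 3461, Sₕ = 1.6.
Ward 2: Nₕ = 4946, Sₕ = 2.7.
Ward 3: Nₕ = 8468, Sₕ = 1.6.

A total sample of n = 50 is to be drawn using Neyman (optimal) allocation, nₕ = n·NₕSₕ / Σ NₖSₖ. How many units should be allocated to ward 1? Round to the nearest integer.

1: NₕSₕ = 3461·1.6 = 5537.6
2: NₕSₕ = 4946·2.7 = 13354.2
3: NₕSₕ = 8468·1.6 = 13548.8
Σ NₕSₕ = 32440.6.
n_1 = 50·5537.6/32440.6 = 8.535... → 9.

9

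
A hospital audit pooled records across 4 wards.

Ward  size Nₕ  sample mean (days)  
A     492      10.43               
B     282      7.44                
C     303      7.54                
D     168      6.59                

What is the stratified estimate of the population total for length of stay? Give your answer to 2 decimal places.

A: 492·10.43 = 5131.56
B: 282·7.44 = 2098.08
C: 303·7.54 = 2284.62
D: 168·6.59 = 1107.12
τ̂ = Σ Nₕx̄ₕ = 10621.38.

10621.38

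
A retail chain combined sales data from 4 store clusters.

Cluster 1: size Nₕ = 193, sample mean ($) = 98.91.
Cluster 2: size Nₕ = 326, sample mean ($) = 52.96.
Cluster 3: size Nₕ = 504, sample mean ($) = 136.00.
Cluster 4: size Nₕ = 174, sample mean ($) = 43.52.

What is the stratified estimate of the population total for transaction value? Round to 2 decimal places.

112471.07

Population total = Σ Nₕ·x̄ₕ (each stratum's size times its mean).
193·98.91 + 326·52.96 + 504·136.00 + 174·43.52 = 19089.63 + 17264.96 + 68544 + 7572.48 = 112471.07.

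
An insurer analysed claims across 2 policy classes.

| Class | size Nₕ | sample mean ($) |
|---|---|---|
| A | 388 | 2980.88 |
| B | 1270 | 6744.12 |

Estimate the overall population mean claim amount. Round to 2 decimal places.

5863.46

N = 388 + 1270 = 1658.
Overall mean = Σ (Nₕ/N)·x̄ₕ — weight by population share, not a simple average.
Σ Nₕx̄ₕ = 388·2980.88 + 1270·6744.12 = 1156581.44 + 8565032.4 = 9721613.84.
Divide by N: 9721613.84 / 1658 = 5863.4583... → 5863.46.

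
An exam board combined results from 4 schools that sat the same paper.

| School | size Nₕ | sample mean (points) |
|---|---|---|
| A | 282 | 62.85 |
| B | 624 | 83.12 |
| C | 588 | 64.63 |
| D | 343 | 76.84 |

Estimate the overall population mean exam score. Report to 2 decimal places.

x̄_st = (Σ Nₕx̄ₕ) / (Σ Nₕ) = (282·62.85 + 624·83.12 + 588·64.63 + 343·76.84) / 1837
= 133949.14 / 1837 = 72.9173... → 72.92.

72.92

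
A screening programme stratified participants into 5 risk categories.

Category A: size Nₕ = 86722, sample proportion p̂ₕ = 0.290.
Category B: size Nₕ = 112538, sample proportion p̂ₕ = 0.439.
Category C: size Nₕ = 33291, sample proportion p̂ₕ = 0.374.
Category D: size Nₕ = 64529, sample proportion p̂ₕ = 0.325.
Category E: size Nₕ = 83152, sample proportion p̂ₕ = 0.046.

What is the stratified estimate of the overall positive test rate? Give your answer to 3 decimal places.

0.294

N = 86722 + 112538 + 33291 + 64529 + 83152 = 380232.
Overall proportion = Σ (Nₕ/N)·p̂ₕ.
Σ Nₕp̂ₕ = 25149.38 + 49404.182 + 12450.834 + 20971.925 + 3824.992 = 111801.313.
111801.313 / 380232 = 0.29403... → 0.294.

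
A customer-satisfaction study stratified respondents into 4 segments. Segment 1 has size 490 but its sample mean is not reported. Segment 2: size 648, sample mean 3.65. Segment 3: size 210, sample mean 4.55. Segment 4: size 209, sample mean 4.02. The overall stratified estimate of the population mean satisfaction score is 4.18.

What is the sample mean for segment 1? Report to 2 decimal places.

N = 490 + 648 + 210 + 209 = 1557.
Overall total = μ·N = 4.18·1557 = 6508.26.
Subtract the known strata: 648·3.65 + 210·4.55 + 209·4.02 = 4160.88.
Remaining total for segment 1: 6508.26 − 4160.88 = 2347.38.
Divide by its size: 2347.38 / 490 = 4.7906... → 4.79.

4.79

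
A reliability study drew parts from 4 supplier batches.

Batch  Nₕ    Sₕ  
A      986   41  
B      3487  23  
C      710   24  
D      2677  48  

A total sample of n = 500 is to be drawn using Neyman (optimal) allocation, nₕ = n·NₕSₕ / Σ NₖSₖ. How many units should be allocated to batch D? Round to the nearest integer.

241

Σ NₕSₕ = 986·41 + 3487·23 + 710·24 + 2677·48 = 266163.
Share for D: 128496/266163 = 0.48277.
n_D = 500 × 0.48277 = 241.386... → 241.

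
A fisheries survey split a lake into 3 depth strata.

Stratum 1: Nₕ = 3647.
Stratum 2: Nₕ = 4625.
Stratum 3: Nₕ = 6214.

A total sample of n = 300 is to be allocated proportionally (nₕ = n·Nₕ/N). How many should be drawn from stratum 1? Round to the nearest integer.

76

Share of stratum 1 = 3647/14486 = 0.25176.
Allocate 300 × 0.25176 = 75.528... → 76.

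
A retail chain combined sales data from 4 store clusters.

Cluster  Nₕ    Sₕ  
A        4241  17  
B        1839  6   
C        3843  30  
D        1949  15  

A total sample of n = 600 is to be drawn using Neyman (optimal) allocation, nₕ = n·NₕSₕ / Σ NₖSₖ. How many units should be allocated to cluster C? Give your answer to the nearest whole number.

304

Σ NₕSₕ = 4241·17 + 1839·6 + 3843·30 + 1949·15 = 227656.
Share for C: 115290/227656 = 0.50642.
n_C = 600 × 0.50642 = 303.853... → 304.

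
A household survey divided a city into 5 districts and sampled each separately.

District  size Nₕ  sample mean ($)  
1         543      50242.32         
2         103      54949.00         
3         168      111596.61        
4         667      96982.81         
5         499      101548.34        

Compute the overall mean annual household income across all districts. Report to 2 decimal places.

84368.54

N = 543 + 103 + 168 + 667 + 499 = 1980.
Overall mean = Σ (Nₕ/N)·x̄ₕ — weight by population share, not a simple average.
Σ Nₕx̄ₕ = 543·50242.32 + 103·54949.00 + 168·111596.61 + 667·96982.81 + 499·101548.34 = 27281579.76 + 5659747 + 18748230.48 + 64687534.27 + 50672621.66 = 167049713.17.
Divide by N: 167049713.17 / 1980 = 84368.5420... → 84368.54.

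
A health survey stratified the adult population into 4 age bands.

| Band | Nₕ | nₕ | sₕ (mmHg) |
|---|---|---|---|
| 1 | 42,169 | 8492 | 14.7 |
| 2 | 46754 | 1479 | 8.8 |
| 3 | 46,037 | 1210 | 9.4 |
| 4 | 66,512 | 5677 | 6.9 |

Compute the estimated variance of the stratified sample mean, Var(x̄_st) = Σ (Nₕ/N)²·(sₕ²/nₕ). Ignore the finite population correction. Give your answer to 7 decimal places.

N = 201472; Wₕ = Nₕ/N.
band 1: (42169/201472)²·14.7²/8492 = 0.0011147613
band 2: (46754/201472)²·8.8²/1479 = 0.0028197157
band 3: (46037/201472)²·9.4²/1210 = 0.0038128961
band 4: (66512/201472)²·6.9²/5677 = 0.0009140078
Sum = 0.0086613809 → 0.0086614.

0.0086614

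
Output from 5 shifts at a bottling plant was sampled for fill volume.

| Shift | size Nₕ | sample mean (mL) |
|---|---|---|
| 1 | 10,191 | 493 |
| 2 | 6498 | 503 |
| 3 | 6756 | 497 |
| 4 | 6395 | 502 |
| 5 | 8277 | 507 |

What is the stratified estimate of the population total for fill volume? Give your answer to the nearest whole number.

19057118

1: 10191·493 = 5024163
2: 6498·503 = 3268494
3: 6756·497 = 3357732
4: 6395·502 = 3210290
5: 8277·507 = 4196439
τ̂ = Σ Nₕx̄ₕ = 19057118.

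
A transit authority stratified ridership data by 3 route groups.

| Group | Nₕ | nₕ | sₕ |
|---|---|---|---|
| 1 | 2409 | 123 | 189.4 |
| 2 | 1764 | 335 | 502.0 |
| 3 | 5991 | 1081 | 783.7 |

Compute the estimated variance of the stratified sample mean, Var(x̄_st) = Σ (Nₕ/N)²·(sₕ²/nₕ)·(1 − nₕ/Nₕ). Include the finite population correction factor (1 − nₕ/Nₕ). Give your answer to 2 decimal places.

195.68

N = 10164; Wₕ = Nₕ/N.
group 1: (2409/10164)²·189.4²/123·(1 − 123/2409) = 15.54671
group 2: (1764/10164)²·502.0²/335·(1 − 335/1764) = 18.35541
group 3: (5991/10164)²·783.7²/1081·(1 − 1081/5991) = 161.78025
Sum = 195.68237 → 195.68.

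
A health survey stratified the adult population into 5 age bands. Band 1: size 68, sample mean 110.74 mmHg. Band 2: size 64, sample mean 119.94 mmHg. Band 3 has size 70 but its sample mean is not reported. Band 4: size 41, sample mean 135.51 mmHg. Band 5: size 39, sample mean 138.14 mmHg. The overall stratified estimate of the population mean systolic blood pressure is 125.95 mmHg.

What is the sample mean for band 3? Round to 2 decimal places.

133.83

N = 68 + 64 + 70 + 41 + 39 = 282.
Overall total = μ·N = 125.95·282 = 35517.9.
Subtract the known strata: 68·110.74 + 64·119.94 + 41·135.51 + 39·138.14 = 26149.85.
Remaining total for band 3: 35517.9 − 26149.85 = 9368.05.
Divide by its size: 9368.05 / 70 = 133.8293... → 133.83.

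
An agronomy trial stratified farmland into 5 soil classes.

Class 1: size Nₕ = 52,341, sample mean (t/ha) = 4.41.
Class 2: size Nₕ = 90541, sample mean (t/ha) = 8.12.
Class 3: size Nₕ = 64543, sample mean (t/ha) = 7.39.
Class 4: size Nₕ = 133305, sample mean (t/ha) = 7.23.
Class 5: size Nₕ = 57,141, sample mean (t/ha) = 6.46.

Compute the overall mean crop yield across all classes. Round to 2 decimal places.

N = 52341 + 90541 + 64543 + 133305 + 57141 = 397871.
Weight each subgroup mean by Nₕ/N and sum.
Σ Nₕx̄ₕ = 52341·4.41 + 90541·8.12 + 64543·7.39 + 133305·7.23 + 57141·6.46 = 230823.81 + 735192.92 + 476972.77 + 963795.15 + 369130.86 = 2775915.51.
Divide by N: 2775915.51 / 397871 = 6.9769... → 6.98.

6.98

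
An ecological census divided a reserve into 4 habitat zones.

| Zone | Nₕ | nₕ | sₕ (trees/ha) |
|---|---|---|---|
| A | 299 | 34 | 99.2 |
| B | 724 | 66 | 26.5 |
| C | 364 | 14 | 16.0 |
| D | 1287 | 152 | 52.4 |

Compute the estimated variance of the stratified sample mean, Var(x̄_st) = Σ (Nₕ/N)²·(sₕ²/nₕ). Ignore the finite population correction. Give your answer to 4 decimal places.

N = 2674; Wₕ = Nₕ/N.
zone A: (299/2674)²·99.2²/34 = 3.6187951
zone B: (724/2674)²·26.5²/66 = 0.7800135
zone C: (364/2674)²·16.0²/14 = 0.3388378
zone D: (1287/2674)²·52.4²/152 = 4.1845935
Sum = 8.9222400 → 8.9222.

8.9222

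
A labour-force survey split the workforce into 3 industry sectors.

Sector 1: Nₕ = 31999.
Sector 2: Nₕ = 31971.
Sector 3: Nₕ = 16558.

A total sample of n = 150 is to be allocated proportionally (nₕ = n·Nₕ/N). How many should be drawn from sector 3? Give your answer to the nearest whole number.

Share of sector 3 = 16558/80528 = 0.20562.
Allocate 150 × 0.20562 = 30.843... → 31.

31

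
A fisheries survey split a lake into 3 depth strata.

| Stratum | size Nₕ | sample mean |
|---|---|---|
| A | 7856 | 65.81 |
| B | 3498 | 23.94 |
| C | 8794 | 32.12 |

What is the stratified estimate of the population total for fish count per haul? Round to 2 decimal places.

883208.76

A: 7856·65.81 = 517003.36
B: 3498·23.94 = 83742.12
C: 8794·32.12 = 282463.28
τ̂ = Σ Nₕx̄ₕ = 883208.76.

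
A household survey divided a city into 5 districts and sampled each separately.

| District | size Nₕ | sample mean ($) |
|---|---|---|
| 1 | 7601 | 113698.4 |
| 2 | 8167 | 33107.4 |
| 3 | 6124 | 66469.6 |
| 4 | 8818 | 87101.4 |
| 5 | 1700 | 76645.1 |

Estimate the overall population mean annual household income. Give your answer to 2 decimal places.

75286.22

N = 32410; weights Wₕ = Nₕ/N = (0.2345, 0.2520, 0.1890, 0.2721, 0.0525).
x̄_st = Σ Wₕ·x̄ₕ = 0.2345·113698.4 + 0.2520·33107.4 + 0.1890·66469.6 + 0.2721·87101.4 + 0.0525·76645.1 ≈ 75286.2178...
→ 75286.22.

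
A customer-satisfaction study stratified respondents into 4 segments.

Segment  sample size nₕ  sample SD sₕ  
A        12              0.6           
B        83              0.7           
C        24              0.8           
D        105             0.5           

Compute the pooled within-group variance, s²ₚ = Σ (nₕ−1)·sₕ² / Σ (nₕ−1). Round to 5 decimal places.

Degrees of freedom: 11 + 82 + 23 + 104 = 220.
Σ(nₕ−1)sₕ² = 11·0.36 + 82·0.49 + 23·0.64 + 104·0.25 = 84.86.
s²ₚ = 84.86 / 220 = 0.3857273... → 0.38573.

0.38573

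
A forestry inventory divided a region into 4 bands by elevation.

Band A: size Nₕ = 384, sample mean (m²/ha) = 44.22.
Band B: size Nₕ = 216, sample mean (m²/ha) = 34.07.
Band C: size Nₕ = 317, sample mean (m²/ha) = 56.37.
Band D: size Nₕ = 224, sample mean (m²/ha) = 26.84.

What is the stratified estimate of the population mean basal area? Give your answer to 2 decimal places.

42.26

N = 384 + 216 + 317 + 224 = 1141.
Overall mean = Σ (Nₕ/N)·x̄ₕ — weight by population share, not a simple average.
Σ Nₕx̄ₕ = 384·44.22 + 216·34.07 + 317·56.37 + 224·26.84 = 16980.48 + 7359.12 + 17869.29 + 6012.16 = 48221.05.
Divide by N: 48221.05 / 1141 = 42.2621... → 42.26.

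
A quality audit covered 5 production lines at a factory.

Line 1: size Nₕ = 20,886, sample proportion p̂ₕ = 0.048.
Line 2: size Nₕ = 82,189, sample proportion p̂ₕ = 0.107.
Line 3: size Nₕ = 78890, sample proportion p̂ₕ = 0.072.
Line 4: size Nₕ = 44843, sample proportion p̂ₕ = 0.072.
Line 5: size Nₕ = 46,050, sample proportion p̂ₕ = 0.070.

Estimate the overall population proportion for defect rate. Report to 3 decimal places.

N = 20886 + 82189 + 78890 + 44843 + 46050 = 272858.
Overall proportion = Σ (Nₕ/N)·p̂ₕ.
Σ Nₕp̂ₕ = 1002.528 + 8794.223 + 5680.08 + 3228.696 + 3223.5 = 21929.027.
21929.027 / 272858 = 0.08037... → 0.080.

0.080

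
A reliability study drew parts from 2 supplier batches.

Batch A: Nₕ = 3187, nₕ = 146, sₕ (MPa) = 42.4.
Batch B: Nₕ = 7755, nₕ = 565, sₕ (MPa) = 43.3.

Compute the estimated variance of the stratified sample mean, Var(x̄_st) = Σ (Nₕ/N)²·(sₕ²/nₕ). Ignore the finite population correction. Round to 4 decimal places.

2.7115

N = 10942. Term for each stratum: Wₕ²sₕ²/nₕ.
Var(x̄_st) = 1.0445989 + 1.6668539 = 2.7114528 → 2.7115.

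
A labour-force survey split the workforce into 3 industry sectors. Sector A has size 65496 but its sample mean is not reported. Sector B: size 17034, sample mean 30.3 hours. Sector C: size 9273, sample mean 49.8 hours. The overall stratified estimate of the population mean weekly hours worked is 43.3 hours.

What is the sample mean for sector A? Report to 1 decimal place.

N = 65496 + 17034 + 9273 = 91803.
Overall total = μ·N = 43.3·91803 = 3975069.9.
Subtract the known strata: 17034·30.3 + 9273·49.8 = 977925.6.
Remaining total for sector A: 3975069.9 − 977925.6 = 2997144.3.
Divide by its size: 2997144.3 / 65496 = 45.761... → 45.8.

45.8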